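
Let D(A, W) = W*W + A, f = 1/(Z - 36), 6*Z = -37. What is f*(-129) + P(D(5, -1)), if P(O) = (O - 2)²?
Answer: 4822/253 ≈ 19.059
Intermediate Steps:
Z = -37/6 (Z = (⅙)*(-37) = -37/6 ≈ -6.1667)
f = -6/253 (f = 1/(-37/6 - 36) = 1/(-253/6) = -6/253 ≈ -0.023715)
D(A, W) = A + W² (D(A, W) = W² + A = A + W²)
P(O) = (-2 + O)²
f*(-129) + P(D(5, -1)) = -6/253*(-129) + (-2 + (5 + (-1)²))² = 774/253 + (-2 + (5 + 1))² = 774/253 + (-2 + 6)² = 774/253 + 4² = 774/253 + 16 = 4822/253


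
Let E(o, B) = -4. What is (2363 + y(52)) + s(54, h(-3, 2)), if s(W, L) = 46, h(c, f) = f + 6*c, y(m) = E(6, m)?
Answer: 2405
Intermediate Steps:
y(m) = -4
(2363 + y(52)) + s(54, h(-3, 2)) = (2363 - 4) + 46 = 2359 + 46 = 2405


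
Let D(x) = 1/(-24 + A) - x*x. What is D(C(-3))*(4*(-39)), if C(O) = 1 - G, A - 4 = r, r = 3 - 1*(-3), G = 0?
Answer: 1170/7 ≈ 167.14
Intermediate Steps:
r = 6 (r = 3 + 3 = 6)
A = 10 (A = 4 + 6 = 10)
C(O) = 1 (C(O) = 1 - 1*0 = 1 + 0 = 1)
D(x) = -1/14 - x² (D(x) = 1/(-24 + 10) - x*x = 1/(-14) - x² = -1/14 - x²)
D(C(-3))*(4*(-39)) = (-1/14 - 1*1²)*(4*(-39)) = (-1/14 - 1*1)*(-156) = (-1/14 - 1)*(-156) = -15/14*(-156) = 1170/7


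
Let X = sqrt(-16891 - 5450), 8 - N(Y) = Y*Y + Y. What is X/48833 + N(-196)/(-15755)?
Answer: 38212/15755 + I*sqrt(22341)/48833 ≈ 2.4254 + 0.0030608*I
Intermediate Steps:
N(Y) = 8 - Y - Y**2 (N(Y) = 8 - (Y*Y + Y) = 8 - (Y**2 + Y) = 8 - (Y + Y**2) = 8 + (-Y - Y**2) = 8 - Y - Y**2)
X = I*sqrt(22341) (X = sqrt(-22341) = I*sqrt(22341) ≈ 149.47*I)
X/48833 + N(-196)/(-15755) = (I*sqrt(22341))/48833 + (8 - 1*(-196) - 1*(-196)**2)/(-15755) = (I*sqrt(22341))*(1/48833) + (8 + 196 - 1*38416)*(-1/15755) = I*sqrt(22341)/48833 + (8 + 196 - 38416)*(-1/15755) = I*sqrt(22341)/48833 - 38212*(-1/15755) = I*sqrt(22341)/48833 + 38212/15755 = 38212/15755 + I*sqrt(22341)/48833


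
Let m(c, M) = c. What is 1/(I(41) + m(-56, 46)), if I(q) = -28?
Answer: -1/84 ≈ -0.011905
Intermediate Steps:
1/(I(41) + m(-56, 46)) = 1/(-28 - 56) = 1/(-84) = -1/84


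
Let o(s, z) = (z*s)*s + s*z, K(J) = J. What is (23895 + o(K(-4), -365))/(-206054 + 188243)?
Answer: -6505/5937 ≈ -1.0957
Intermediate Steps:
o(s, z) = s*z + z*s**2 (o(s, z) = (s*z)*s + s*z = z*s**2 + s*z = s*z + z*s**2)
(23895 + o(K(-4), -365))/(-206054 + 188243) = (23895 - 4*(-365)*(1 - 4))/(-206054 + 188243) = (23895 - 4*(-365)*(-3))/(-17811) = (23895 - 4380)*(-1/17811) = 19515*(-1/17811) = -6505/5937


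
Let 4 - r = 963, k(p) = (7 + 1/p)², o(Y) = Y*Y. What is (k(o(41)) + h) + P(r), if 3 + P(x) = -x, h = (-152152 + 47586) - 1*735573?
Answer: -2371192107439/2825761 ≈ -8.3913e+5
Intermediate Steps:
o(Y) = Y²
r = -959 (r = 4 - 1*963 = 4 - 963 = -959)
h = -840139 (h = -104566 - 735573 = -840139)
P(x) = -3 - x
(k(o(41)) + h) + P(r) = ((1 + 7*41²)²/(41²)² - 840139) + (-3 - 1*(-959)) = ((1 + 7*1681)²/1681² - 840139) + (-3 + 959) = ((1 + 11767)²/2825761 - 840139) + 956 = ((1/2825761)*11768² - 840139) + 956 = ((1/2825761)*138485824 - 840139) + 956 = (138485824/2825761 - 840139) + 956 = -2373893534955/2825761 + 956 = -2371192107439/2825761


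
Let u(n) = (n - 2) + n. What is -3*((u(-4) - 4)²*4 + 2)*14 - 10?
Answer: -33022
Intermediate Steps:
u(n) = -2 + 2*n (u(n) = (-2 + n) + n = -2 + 2*n)
-3*((u(-4) - 4)²*4 + 2)*14 - 10 = -3*(((-2 + 2*(-4)) - 4)²*4 + 2)*14 - 10 = -3*(((-2 - 8) - 4)²*4 + 2)*14 - 10 = -3*((-10 - 4)²*4 + 2)*14 - 10 = -3*((-14)²*4 + 2)*14 - 10 = -3*(196*4 + 2)*14 - 10 = -3*(784 + 2)*14 - 10 = -3*786*14 - 10 = -2358*14 - 10 = -33012 - 10 = -33022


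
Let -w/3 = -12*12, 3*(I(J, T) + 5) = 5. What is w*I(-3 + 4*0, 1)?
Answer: -1440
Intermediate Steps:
I(J, T) = -10/3 (I(J, T) = -5 + (1/3)*5 = -5 + 5/3 = -10/3)
w = 432 (w = -(-36)*12 = -3*(-144) = 432)
w*I(-3 + 4*0, 1) = 432*(-10/3) = -1440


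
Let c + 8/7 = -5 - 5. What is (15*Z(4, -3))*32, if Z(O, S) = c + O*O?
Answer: 16320/7 ≈ 2331.4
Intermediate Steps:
c = -78/7 (c = -8/7 + (-5 - 5) = -8/7 - 10 = -78/7 ≈ -11.143)
Z(O, S) = -78/7 + O² (Z(O, S) = -78/7 + O*O = -78/7 + O²)
(15*Z(4, -3))*32 = (15*(-78/7 + 4²))*32 = (15*(-78/7 + 16))*32 = (15*(34/7))*32 = (510/7)*32 = 16320/7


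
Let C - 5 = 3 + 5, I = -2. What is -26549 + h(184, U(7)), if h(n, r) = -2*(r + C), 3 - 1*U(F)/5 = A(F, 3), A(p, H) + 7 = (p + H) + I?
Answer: -26595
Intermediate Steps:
C = 13 (C = 5 + (3 + 5) = 5 + 8 = 13)
A(p, H) = -9 + H + p (A(p, H) = -7 + ((p + H) - 2) = -7 + ((H + p) - 2) = -7 + (-2 + H + p) = -9 + H + p)
U(F) = 45 - 5*F (U(F) = 15 - 5*(-9 + 3 + F) = 15 - 5*(-6 + F) = 15 + (30 - 5*F) = 45 - 5*F)
h(n, r) = -26 - 2*r (h(n, r) = -2*(r + 13) = -2*(13 + r) = -26 - 2*r)
-26549 + h(184, U(7)) = -26549 + (-26 - 2*(45 - 5*7)) = -26549 + (-26 - 2*(45 - 35)) = -26549 + (-26 - 2*10) = -26549 + (-26 - 20) = -26549 - 46 = -26595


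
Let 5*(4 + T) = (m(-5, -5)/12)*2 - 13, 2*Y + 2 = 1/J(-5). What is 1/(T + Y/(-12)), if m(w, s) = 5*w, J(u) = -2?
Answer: -240/1759 ≈ -0.13644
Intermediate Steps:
Y = -5/4 (Y = -1 + (½)/(-2) = -1 + (½)*(-½) = -1 - ¼ = -5/4 ≈ -1.2500)
T = -223/30 (T = -4 + (((5*(-5))/12)*2 - 13)/5 = -4 + (-25*1/12*2 - 13)/5 = -4 + (-25/12*2 - 13)/5 = -4 + (-25/6 - 13)/5 = -4 + (⅕)*(-103/6) = -4 - 103/30 = -223/30 ≈ -7.4333)
1/(T + Y/(-12)) = 1/(-223/30 - 5/4/(-12)) = 1/(-223/30 - 5/4*(-1/12)) = 1/(-223/30 + 5/48) = 1/(-1759/240) = -240/1759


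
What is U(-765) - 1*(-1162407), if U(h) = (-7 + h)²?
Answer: 1758391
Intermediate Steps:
U(-765) - 1*(-1162407) = (-7 - 765)² - 1*(-1162407) = (-772)² + 1162407 = 595984 + 1162407 = 1758391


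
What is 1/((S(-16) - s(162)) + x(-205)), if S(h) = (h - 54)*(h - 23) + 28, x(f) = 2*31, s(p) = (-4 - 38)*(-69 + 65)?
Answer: 1/2652 ≈ 0.00037707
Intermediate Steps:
s(p) = 168 (s(p) = -42*(-4) = 168)
x(f) = 62
S(h) = 28 + (-54 + h)*(-23 + h) (S(h) = (-54 + h)*(-23 + h) + 28 = 28 + (-54 + h)*(-23 + h))
1/((S(-16) - s(162)) + x(-205)) = 1/(((1270 + (-16)**2 - 77*(-16)) - 1*168) + 62) = 1/(((1270 + 256 + 1232) - 168) + 62) = 1/((2758 - 168) + 62) = 1/(2590 + 62) = 1/2652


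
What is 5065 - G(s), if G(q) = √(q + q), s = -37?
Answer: 5065 - I*√74 ≈ 5065.0 - 8.6023*I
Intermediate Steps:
G(q) = √2*√q (G(q) = √(2*q) = √2*√q)
5065 - G(s) = 5065 - √2*√(-37) = 5065 - √2*I*√37 = 5065 - I*√74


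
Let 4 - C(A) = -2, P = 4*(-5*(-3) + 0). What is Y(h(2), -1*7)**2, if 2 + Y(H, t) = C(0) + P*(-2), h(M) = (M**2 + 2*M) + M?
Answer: 13456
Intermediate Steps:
P = 60 (P = 4*(15 + 0) = 4*15 = 60)
C(A) = 6 (C(A) = 4 - 1*(-2) = 4 + 2 = 6)
h(M) = M**2 + 3*M
Y(H, t) = -116 (Y(H, t) = -2 + (6 + 60*(-2)) = -2 + (6 - 120) = -2 - 114 = -116)
Y(h(2), -1*7)**2 = (-116)**2 = 13456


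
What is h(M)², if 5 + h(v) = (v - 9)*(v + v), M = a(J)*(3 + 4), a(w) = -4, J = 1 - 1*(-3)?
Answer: 4272489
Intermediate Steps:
J = 4 (J = 1 + 3 = 4)
M = -28 (M = -4*(3 + 4) = -4*7 = -28)
h(v) = -5 + 2*v*(-9 + v) (h(v) = -5 + (v - 9)*(v + v) = -5 + (-9 + v)*(2*v) = -5 + 2*v*(-9 + v))
h(M)² = (-5 - 18*(-28) + 2*(-28)²)² = (-5 + 504 + 2*784)² = (-5 + 504 + 1568)² = 2067² = 4272489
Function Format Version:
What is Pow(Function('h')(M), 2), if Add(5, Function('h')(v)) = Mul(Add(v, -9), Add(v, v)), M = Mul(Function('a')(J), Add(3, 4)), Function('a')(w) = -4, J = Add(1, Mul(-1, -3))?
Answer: 4272489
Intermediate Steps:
J = 4 (J = Add(1, 3) = 4)
M = -28 (M = Mul(-4, Add(3, 4)) = Mul(-4, 7) = -28)
Function('h')(v) = Add(-5, Mul(2, v, Add(-9, v))) (Function('h')(v) = Add(-5, Mul(Add(v, -9), Add(v, v))) = Add(-5, Mul(Add(-9, v), Mul(2, v))) = Add(-5, Mul(2, v, Add(-9, v))))
Pow(Function('h')(M), 2) = Pow(Add(-5, Mul(-18, -28), Mul(2, Pow(-28, 2))), 2) = Pow(Add(-5, 504, Mul(2, 784)), 2) = Pow(Add(-5, 504, 1568), 2) = Pow(2067, 2) = 4272489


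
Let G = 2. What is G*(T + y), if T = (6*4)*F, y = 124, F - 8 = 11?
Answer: 1160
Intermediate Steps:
F = 19 (F = 8 + 11 = 19)
T = 456 (T = (6*4)*19 = 24*19 = 456)
G*(T + y) = 2*(456 + 124) = 2*580 = 1160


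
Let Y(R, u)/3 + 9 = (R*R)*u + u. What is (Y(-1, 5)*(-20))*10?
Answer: -600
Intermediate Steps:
Y(R, u) = -27 + 3*u + 3*u*R**2 (Y(R, u) = -27 + 3*((R*R)*u + u) = -27 + 3*(R**2*u + u) = -27 + 3*(u*R**2 + u) = -27 + 3*(u + u*R**2) = -27 + (3*u + 3*u*R**2) = -27 + 3*u + 3*u*R**2)
(Y(-1, 5)*(-20))*10 = ((-27 + 3*5 + 3*5*(-1)**2)*(-20))*10 = ((-27 + 15 + 3*5*1)*(-20))*10 = ((-27 + 15 + 15)*(-20))*10 = (3*(-20))*10 = -60*10 = -600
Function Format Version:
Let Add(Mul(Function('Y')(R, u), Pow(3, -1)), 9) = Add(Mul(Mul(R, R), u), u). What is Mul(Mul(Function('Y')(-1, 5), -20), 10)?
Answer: -600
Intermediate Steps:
Function('Y')(R, u) = Add(-27, Mul(3, u), Mul(3, u, Pow(R, 2))) (Function('Y')(R, u) = Add(-27, Mul(3, Add(Mul(Mul(R, R), u), u))) = Add(-27, Mul(3, Add(Mul(Pow(R, 2), u), u))) = Add(-27, Mul(3, Add(Mul(u, Pow(R, 2)), u))) = Add(-27, Mul(3, Add(u, Mul(u, Pow(R, 2))))) = Add(-27, Add(Mul(3, u), Mul(3, u, Pow(R, 2)))) = Add(-27, Mul(3, u), Mul(3, u, Pow(R, 2))))
Mul(Mul(Function('Y')(-1, 5), -20), 10) = Mul(Mul(Add(-27, Mul(3, 5), Mul(3, 5, Pow(-1, 2))), -20), 10) = Mul(Mul(Add(-27, 15, Mul(3, 5, 1)), -20), 10) = Mul(Mul(Add(-27, 15, 15), -20), 10) = Mul(Mul(3, -20), 10) = Mul(-60, 10) = -600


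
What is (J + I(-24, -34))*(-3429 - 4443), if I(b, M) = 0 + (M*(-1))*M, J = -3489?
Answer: 36565440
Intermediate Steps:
I(b, M) = -M² (I(b, M) = 0 + (-M)*M = 0 - M² = -M²)
(J + I(-24, -34))*(-3429 - 4443) = (-3489 - 1*(-34)²)*(-3429 - 4443) = (-3489 - 1*1156)*(-7872) = (-3489 - 1156)*(-7872) = -4645*(-7872) = 36565440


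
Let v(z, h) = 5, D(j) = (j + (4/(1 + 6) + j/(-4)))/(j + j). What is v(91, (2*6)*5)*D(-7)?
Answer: 655/392 ≈ 1.6709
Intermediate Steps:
D(j) = (4/7 + 3*j/4)/(2*j) (D(j) = (j + (4/7 + j*(-1/4)))/((2*j)) = (j + (4*(1/7) - j/4))*(1/(2*j)) = (j + (4/7 - j/4))*(1/(2*j)) = (4/7 + 3*j/4)*(1/(2*j)) = (4/7 + 3*j/4)/(2*j))
v(91, (2*6)*5)*D(-7) = 5*((1/56)*(16 + 21*(-7))/(-7)) = 5*((1/56)*(-1/7)*(16 - 147)) = 5*((1/56)*(-1/7)*(-131)) = 5*(131/392) = 655/392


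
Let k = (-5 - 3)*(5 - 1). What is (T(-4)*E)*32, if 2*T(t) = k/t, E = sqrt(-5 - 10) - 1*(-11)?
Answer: 1408 + 128*I*sqrt(15) ≈ 1408.0 + 495.74*I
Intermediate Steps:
E = 11 + I*sqrt(15) (E = sqrt(-15) + 11 = I*sqrt(15) + 11 = 11 + I*sqrt(15) ≈ 11.0 + 3.873*I)
k = -32 (k = -8*4 = -32)
T(t) = -16/t (T(t) = (-32/t)/2 = -16/t)
(T(-4)*E)*32 = ((-16/(-4))*(11 + I*sqrt(15)))*32 = ((-16*(-1/4))*(11 + I*sqrt(15)))*32 = (4*(11 + I*sqrt(15)))*32 = (44 + 4*I*sqrt(15))*32 = 1408 + 128*I*sqrt(15)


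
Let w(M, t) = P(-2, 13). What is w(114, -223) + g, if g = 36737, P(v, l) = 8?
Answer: 36745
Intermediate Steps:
w(M, t) = 8
w(114, -223) + g = 8 + 36737 = 36745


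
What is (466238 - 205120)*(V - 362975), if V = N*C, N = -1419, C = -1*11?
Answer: -90703515188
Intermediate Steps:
C = -11
V = 15609 (V = -1419*(-11) = 15609)
(466238 - 205120)*(V - 362975) = (466238 - 205120)*(15609 - 362975) = 261118*(-347366) = -90703515188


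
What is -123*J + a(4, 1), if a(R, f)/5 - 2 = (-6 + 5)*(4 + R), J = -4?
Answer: 462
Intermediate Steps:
a(R, f) = -10 - 5*R (a(R, f) = 10 + 5*((-6 + 5)*(4 + R)) = 10 + 5*(-(4 + R)) = 10 + 5*(-4 - R) = 10 + (-20 - 5*R) = -10 - 5*R)
-123*J + a(4, 1) = -123*(-4) + (-10 - 5*4) = 492 + (-10 - 20) = 492 - 30 = 462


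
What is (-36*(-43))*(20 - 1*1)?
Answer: 29412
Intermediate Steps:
(-36*(-43))*(20 - 1*1) = 1548*(20 - 1) = 1548*19 = 29412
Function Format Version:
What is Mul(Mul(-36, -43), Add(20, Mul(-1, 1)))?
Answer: 29412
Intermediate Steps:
Mul(Mul(-36, -43), Add(20, Mul(-1, 1))) = Mul(1548, Add(20, -1)) = Mul(1548, 19) = 29412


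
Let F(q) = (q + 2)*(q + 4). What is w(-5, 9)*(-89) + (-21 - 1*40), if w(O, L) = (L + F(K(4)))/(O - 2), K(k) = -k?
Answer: 374/7 ≈ 53.429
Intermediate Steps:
F(q) = (2 + q)*(4 + q)
w(O, L) = L/(-2 + O) (w(O, L) = (L + (8 + (-1*4)² + 6*(-1*4)))/(O - 2) = (L + (8 + (-4)² + 6*(-4)))/(-2 + O) = (L + (8 + 16 - 24))/(-2 + O) = (L + 0)/(-2 + O) = L/(-2 + O))
w(-5, 9)*(-89) + (-21 - 1*40) = (9/(-2 - 5))*(-89) + (-21 - 1*40) = (9/(-7))*(-89) + (-21 - 40) = (9*(-⅐))*(-89) - 61 = -9/7*(-89) - 61 = 801/7 - 61 = 374/7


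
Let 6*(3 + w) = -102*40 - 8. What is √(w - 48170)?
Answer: I*√439689/3 ≈ 221.03*I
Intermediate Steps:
w = -2053/3 (w = -3 + (-102*40 - 8)/6 = -3 + (-4080 - 8)/6 = -3 + (⅙)*(-4088) = -3 - 2044/3 = -2053/3 ≈ -684.33)
√(w - 48170) = √(-2053/3 - 48170) = √(-146563/3) = I*√439689/3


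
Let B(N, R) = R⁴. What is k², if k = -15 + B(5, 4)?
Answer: 58081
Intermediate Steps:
k = 241 (k = -15 + 4⁴ = -15 + 256 = 241)
k² = 241² = 58081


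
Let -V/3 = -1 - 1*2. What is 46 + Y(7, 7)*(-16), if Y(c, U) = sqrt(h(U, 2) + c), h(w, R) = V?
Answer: -18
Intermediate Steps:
V = 9 (V = -3*(-1 - 1*2) = -3*(-1 - 2) = -3*(-3) = 9)
h(w, R) = 9
Y(c, U) = sqrt(9 + c)
46 + Y(7, 7)*(-16) = 46 + sqrt(9 + 7)*(-16) = 46 + sqrt(16)*(-16) = 46 + 4*(-16) = 46 - 64 = -18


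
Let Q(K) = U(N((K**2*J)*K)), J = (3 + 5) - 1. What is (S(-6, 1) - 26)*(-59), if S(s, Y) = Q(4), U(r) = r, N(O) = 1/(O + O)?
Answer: 1374405/896 ≈ 1533.9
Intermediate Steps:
J = 7 (J = 8 - 1 = 7)
N(O) = 1/(2*O)
Q(K) = 1/(14*K**3) (Q(K) = 1/(2*(((K**2*7)*K))) = 1/(2*(((7*K**2)*K))) = 1/(2*((7*K**3))) = (1/(7*K**3))/2 = 1/(14*K**3))
S(s, Y) = 1/896 (S(s, Y) = (1/14)/4**3 = (1/14)*(1/64) = 1/896)
(S(-6, 1) - 26)*(-59) = (1/896 - 26)*(-59) = -23295/896*(-59) = 1374405/896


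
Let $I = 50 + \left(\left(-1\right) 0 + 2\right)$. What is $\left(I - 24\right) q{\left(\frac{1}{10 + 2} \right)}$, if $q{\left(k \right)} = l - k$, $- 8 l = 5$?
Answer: $- \frac{119}{6} \approx -19.833$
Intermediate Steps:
$l = - \frac{5}{8}$ ($l = \left(- \frac{1}{8}\right) 5 = - \frac{5}{8} \approx -0.625$)
$q{\left(k \right)} = - \frac{5}{8} - k$
$I = 52$ ($I = 50 + \left(0 + 2\right) = 50 + 2 = 52$)
$\left(I - 24\right) q{\left(\frac{1}{10 + 2} \right)} = \left(52 - 24\right) \left(- \frac{5}{8} - \frac{1}{10 + 2}\right) = \left(52 - 24\right) \left(- \frac{5}{8} - \frac{1}{12}\right) = 28 \left(- \frac{5}{8} - \frac{1}{12}\right) = 28 \left(- \frac{17}{24}\right) = - \frac{119}{6}$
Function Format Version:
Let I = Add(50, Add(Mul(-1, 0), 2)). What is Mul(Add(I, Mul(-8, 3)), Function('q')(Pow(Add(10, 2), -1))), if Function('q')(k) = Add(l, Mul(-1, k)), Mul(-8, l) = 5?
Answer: Rational(-119, 6) ≈ -19.833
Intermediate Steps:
l = Rational(-5, 8) (l = Mul(Rational(-1, 8), 5) = Rational(-5, 8) ≈ -0.62500)
Function('q')(k) = Add(Rational(-5, 8), Mul(-1, k))
I = 52 (I = Add(50, Add(0, 2)) = Add(50, 2) = 52)
Mul(Add(I, Mul(-8, 3)), Function('q')(Pow(Add(10, 2), -1))) = Mul(Add(52, Mul(-8, 3)), Add(Rational(-5, 8), Mul(-1, Pow(Add(10, 2), -1)))) = Mul(Add(52, -24), Add(Rational(-5, 8), Mul(-1, Pow(12, -1)))) = Mul(28, Add(Rational(-5, 8), Mul(-1, Rational(1, 12)))) = Mul(28, Add(Rational(-5, 8), Rational(-1, 12))) = Mul(28, Rational(-17, 24)) = Rational(-119, 6)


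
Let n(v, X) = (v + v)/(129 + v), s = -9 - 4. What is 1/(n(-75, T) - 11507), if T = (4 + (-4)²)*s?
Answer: -9/103588 ≈ -8.6883e-5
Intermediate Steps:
s = -13
T = -260 (T = (4 + (-4)²)*(-13) = (4 + 16)*(-13) = 20*(-13) = -260)
n(v, X) = 2*v/(129 + v) (n(v, X) = (2*v)/(129 + v) = 2*v/(129 + v))
1/(n(-75, T) - 11507) = 1/(2*(-75)/(129 - 75) - 11507) = 1/(2*(-75)/54 - 11507) = 1/(2*(-75)*(1/54) - 11507) = 1/(-25/9 - 11507) = 1/(-103588/9) = -9/103588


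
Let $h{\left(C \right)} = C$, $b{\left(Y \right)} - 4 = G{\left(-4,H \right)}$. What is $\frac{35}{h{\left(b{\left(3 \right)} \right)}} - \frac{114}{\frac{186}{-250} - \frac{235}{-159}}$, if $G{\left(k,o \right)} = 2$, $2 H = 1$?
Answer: $- \frac{1635490}{10941} \approx -149.48$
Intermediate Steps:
$H = \frac{1}{2}$ ($H = \frac{1}{2} \cdot 1 = \frac{1}{2} \approx 0.5$)
$b{\left(Y \right)} = 6$ ($b{\left(Y \right)} = 4 + 2 = 6$)
$\frac{35}{h{\left(b{\left(3 \right)} \right)}} - \frac{114}{\frac{186}{-250} - \frac{235}{-159}} = \frac{35}{6} - \frac{114}{\frac{186}{-250} - \frac{235}{-159}} = 35 \cdot \frac{1}{6} - \frac{114}{186 \left(- \frac{1}{250}\right) - - \frac{235}{159}} = \frac{35}{6} - \frac{114}{- \frac{93}{125} + \frac{235}{159}} = \frac{35}{6} - \frac{114}{\frac{14588}{19875}} = \frac{35}{6} - \frac{1132875}{7294} = - \frac{1635490}{10941}$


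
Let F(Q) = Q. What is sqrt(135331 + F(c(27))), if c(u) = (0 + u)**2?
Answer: 2*sqrt(34015) ≈ 368.86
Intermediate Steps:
c(u) = u**2
sqrt(135331 + F(c(27))) = sqrt(135331 + 27**2) = sqrt(135331 + 729) = sqrt(136060) = 2*sqrt(34015)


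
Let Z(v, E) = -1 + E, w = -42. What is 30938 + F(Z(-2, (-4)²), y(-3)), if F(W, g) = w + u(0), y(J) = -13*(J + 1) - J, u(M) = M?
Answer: 30896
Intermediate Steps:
y(J) = -13 - 14*J (y(J) = -13*(1 + J) - J = (-13 - 13*J) - J = -13 - 14*J)
F(W, g) = -42 (F(W, g) = -42 + 0 = -42)
30938 + F(Z(-2, (-4)²), y(-3)) = 30938 - 42 = 30896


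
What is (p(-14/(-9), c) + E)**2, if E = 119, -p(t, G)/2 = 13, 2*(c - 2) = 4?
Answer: 8649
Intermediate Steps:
c = 4 (c = 2 + (1/2)*4 = 2 + 2 = 4)
p(t, G) = -26 (p(t, G) = -2*13 = -26)
(p(-14/(-9), c) + E)**2 = (-26 + 119)**2 = 93**2 = 8649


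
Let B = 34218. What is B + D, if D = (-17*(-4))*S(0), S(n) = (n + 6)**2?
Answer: 36666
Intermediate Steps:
S(n) = (6 + n)**2
D = 2448 (D = (-17*(-4))*(6 + 0)**2 = 68*6**2 = 68*36 = 2448)
B + D = 34218 + 2448 = 36666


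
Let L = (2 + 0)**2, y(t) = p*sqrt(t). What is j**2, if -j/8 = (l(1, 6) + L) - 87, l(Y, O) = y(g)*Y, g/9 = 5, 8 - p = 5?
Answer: 466816 - 95616*sqrt(5) ≈ 2.5301e+5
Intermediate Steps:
p = 3 (p = 8 - 1*5 = 8 - 5 = 3)
g = 45 (g = 9*5 = 45)
y(t) = 3*sqrt(t)
l(Y, O) = 9*Y*sqrt(5) (l(Y, O) = (3*sqrt(45))*Y = (3*(3*sqrt(5)))*Y = (9*sqrt(5))*Y = 9*Y*sqrt(5))
L = 4 (L = 2**2 = 4)
j = 664 - 72*sqrt(5) (j = -8*((9*1*sqrt(5) + 4) - 87) = -8*((9*sqrt(5) + 4) - 87) = -8*((4 + 9*sqrt(5)) - 87) = -8*(-83 + 9*sqrt(5)) = 664 - 72*sqrt(5) ≈ 503.00)
j**2 = (664 - 72*sqrt(5))**2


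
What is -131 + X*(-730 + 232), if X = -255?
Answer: 126859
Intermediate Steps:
-131 + X*(-730 + 232) = -131 - 255*(-730 + 232) = -131 - 255*(-498) = -131 + 126990 = 126859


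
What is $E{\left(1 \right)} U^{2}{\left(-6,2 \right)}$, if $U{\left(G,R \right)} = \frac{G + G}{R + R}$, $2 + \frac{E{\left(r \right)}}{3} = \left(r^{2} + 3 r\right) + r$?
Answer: $81$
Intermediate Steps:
$E{\left(r \right)} = -6 + 3 r^{2} + 12 r$ ($E{\left(r \right)} = -6 + 3 \left(\left(r^{2} + 3 r\right) + r\right) = -6 + 3 \left(r^{2} + 4 r\right) = -6 + \left(3 r^{2} + 12 r\right) = -6 + 3 r^{2} + 12 r$)
$U{\left(G,R \right)} = \frac{G}{R}$ ($U{\left(G,R \right)} = \frac{2 G}{2 R} = 2 G \frac{1}{2 R} = \frac{G}{R}$)
$E{\left(1 \right)} U^{2}{\left(-6,2 \right)} = \left(-6 + 3 \cdot 1^{2} + 12 \cdot 1\right) \left(- \frac{6}{2}\right)^{2} = \left(-6 + 3 \cdot 1 + 12\right) \left(\left(-6\right) \frac{1}{2}\right)^{2} = \left(-6 + 3 + 12\right) \left(-3\right)^{2} = 9 \cdot 9 = 81$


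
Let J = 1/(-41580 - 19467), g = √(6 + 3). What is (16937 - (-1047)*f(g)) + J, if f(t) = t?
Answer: 1225701665/61047 ≈ 20078.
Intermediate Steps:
g = 3 (g = √9 = 3)
J = -1/61047 (J = 1/(-61047) = -1/61047 ≈ -1.6381e-5)
(16937 - (-1047)*f(g)) + J = (16937 - (-1047)*3) - 1/61047 = (16937 - 1*(-3141)) - 1/61047 = (16937 + 3141) - 1/61047 = 20078 - 1/61047 = 1225701665/61047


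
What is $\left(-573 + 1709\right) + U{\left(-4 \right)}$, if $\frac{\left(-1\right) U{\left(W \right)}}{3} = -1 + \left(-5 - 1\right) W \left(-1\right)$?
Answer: $1211$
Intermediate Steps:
$U{\left(W \right)} = 3 - 18 W$ ($U{\left(W \right)} = - 3 \left(-1 + \left(-5 - 1\right) W \left(-1\right)\right) = - 3 \left(-1 + - 6 W \left(-1\right)\right) = - 3 \left(-1 + 6 W\right) = 3 - 18 W$)
$\left(-573 + 1709\right) + U{\left(-4 \right)} = \left(-573 + 1709\right) + \left(3 - -72\right) = 1136 + \left(3 + 72\right) = 1136 + 75 = 1211$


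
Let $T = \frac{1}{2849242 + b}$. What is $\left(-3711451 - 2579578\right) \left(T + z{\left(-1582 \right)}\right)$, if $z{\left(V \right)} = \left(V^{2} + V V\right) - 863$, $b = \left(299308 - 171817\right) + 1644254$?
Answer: $- \frac{145487105577510772484}{4620987} \approx -3.1484 \cdot 10^{13}$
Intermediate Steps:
$b = 1771745$ ($b = 127491 + 1644254 = 1771745$)
$T = \frac{1}{4620987}$ ($T = \frac{1}{2849242 + 1771745} = \frac{1}{4620987} \approx 2.164 \cdot 10^{-7}$)
$z{\left(V \right)} = -863 + 2 V^{2}$ ($z{\left(V \right)} = \left(V^{2} + V^{2}\right) - 863 = 2 V^{2} - 863 = -863 + 2 V^{2}$)
$\left(-3711451 - 2579578\right) \left(T + z{\left(-1582 \right)}\right) = \left(-3711451 - 2579578\right) \left(\frac{1}{4620987} - \left(863 - 2 \left(-1582\right)^{2}\right)\right) = - 6291029 \left(\frac{1}{4620987} + \left(-863 + 2 \cdot 2502724\right)\right) = - 6291029 \left(\frac{1}{4620987} + \left(-863 + 5005448\right)\right) = - 6291029 \left(\frac{1}{4620987} + 5004585\right) = \left(-6291029\right) \frac{23126122225396}{4620987} = - \frac{145487105577510772484}{4620987}$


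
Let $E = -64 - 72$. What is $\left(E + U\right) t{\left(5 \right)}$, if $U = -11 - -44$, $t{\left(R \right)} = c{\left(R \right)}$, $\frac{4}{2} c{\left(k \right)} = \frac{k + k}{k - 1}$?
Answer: $- \frac{515}{4} \approx -128.75$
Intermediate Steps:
$c{\left(k \right)} = \frac{k}{-1 + k}$ ($c{\left(k \right)} = \frac{\left(k + k\right) \frac{1}{k - 1}}{2} = \frac{2 k \frac{1}{-1 + k}}{2} = \frac{k}{-1 + k}$)
$t{\left(R \right)} = \frac{R}{-1 + R}$
$U = 33$ ($U = -11 + 44 = 33$)
$E = -136$
$\left(E + U\right) t{\left(5 \right)} = \left(-136 + 33\right) \frac{5}{-1 + 5} = - 103 \cdot \frac{5}{4} = - 103 \cdot 5 \cdot \frac{1}{4} = \left(-103\right) \frac{5}{4} = - \frac{515}{4}$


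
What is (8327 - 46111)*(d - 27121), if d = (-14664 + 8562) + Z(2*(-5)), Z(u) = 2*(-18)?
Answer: 1256658056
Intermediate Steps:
Z(u) = -36
d = -6138 (d = (-14664 + 8562) - 36 = -6102 - 36 = -6138)
(8327 - 46111)*(d - 27121) = (8327 - 46111)*(-6138 - 27121) = -37784*(-33259) = 1256658056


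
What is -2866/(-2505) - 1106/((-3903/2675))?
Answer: 824705972/1086335 ≈ 759.16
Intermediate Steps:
-2866/(-2505) - 1106/((-3903/2675)) = -2866*(-1/2505) - 1106/((-3903*1/2675)) = 2866/2505 - 1106/(-3903/2675) = 2866/2505 - 1106*(-2675/3903) = 2866/2505 + 2958550/3903 = 824705972/1086335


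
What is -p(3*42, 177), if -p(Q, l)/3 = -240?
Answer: -720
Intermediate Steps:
p(Q, l) = 720 (p(Q, l) = -3*(-240) = 720)
-p(3*42, 177) = -1*720 = -720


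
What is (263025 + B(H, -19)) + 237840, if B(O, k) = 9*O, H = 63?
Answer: 501432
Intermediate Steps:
(263025 + B(H, -19)) + 237840 = (263025 + 9*63) + 237840 = (263025 + 567) + 237840 = 263592 + 237840 = 501432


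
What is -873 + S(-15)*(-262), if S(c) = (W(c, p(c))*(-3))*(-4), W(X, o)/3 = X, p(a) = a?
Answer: 140607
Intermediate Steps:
W(X, o) = 3*X
S(c) = 36*c (S(c) = ((3*c)*(-3))*(-4) = -9*c*(-4) = 36*c)
-873 + S(-15)*(-262) = -873 + (36*(-15))*(-262) = -873 - 540*(-262) = -873 + 141480 = 140607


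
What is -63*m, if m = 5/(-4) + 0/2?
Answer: 315/4 ≈ 78.750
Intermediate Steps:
m = -5/4 (m = 5*(-¼) + 0*(½) = -5/4 + 0 = -5/4 ≈ -1.2500)
-63*m = -63*(-5/4) = 315/4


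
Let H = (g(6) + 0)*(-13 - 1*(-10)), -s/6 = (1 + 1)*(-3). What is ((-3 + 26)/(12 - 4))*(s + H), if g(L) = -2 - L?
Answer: 345/2 ≈ 172.50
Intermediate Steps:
s = 36 (s = -6*(1 + 1)*(-3) = -12*(-3) = -6*(-6) = 36)
H = 24 (H = ((-2 - 1*6) + 0)*(-13 - 1*(-10)) = ((-2 - 6) + 0)*(-13 + 10) = (-8 + 0)*(-3) = -8*(-3) = 24)
((-3 + 26)/(12 - 4))*(s + H) = ((-3 + 26)/(12 - 4))*(36 + 24) = (23/8)*60 = 345/2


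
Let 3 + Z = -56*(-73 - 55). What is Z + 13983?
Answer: 21148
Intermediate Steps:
Z = 7165 (Z = -3 - 56*(-73 - 55) = -3 - 56*(-128) = -3 + 7168 = 7165)
Z + 13983 = 7165 + 13983 = 21148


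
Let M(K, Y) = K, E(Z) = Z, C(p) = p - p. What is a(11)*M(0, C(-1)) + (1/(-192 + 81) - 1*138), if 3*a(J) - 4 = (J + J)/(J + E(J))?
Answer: -15319/111 ≈ -138.01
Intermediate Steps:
C(p) = 0
a(J) = 5/3 (a(J) = 4/3 + ((J + J)/(J + J))/3 = 4/3 + ((2*J)/((2*J)))/3 = 4/3 + ((2*J)*(1/(2*J)))/3 = 4/3 + (1/3)*1 = 4/3 + 1/3 = 5/3)
a(11)*M(0, C(-1)) + (1/(-192 + 81) - 1*138) = (5/3)*0 + (1/(-192 + 81) - 1*138) = 0 + (1/(-111) - 138) = 0 + (-1/111 - 138) = 0 - 15319/111 = -15319/111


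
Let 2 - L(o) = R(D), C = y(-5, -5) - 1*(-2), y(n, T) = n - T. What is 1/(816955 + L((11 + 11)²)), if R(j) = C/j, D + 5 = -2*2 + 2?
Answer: 7/5718701 ≈ 1.2241e-6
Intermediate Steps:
C = 2 (C = (-5 - 1*(-5)) - 1*(-2) = (-5 + 5) + 2 = 0 + 2 = 2)
D = -7 (D = -5 + (-2*2 + 2) = -5 + (-4 + 2) = -5 - 2 = -7)
R(j) = 2/j
L(o) = 16/7 (L(o) = 2 - 2/(-7) = 2 - 2*(-1)/7 = 2 - 1*(-2/7) = 2 + 2/7 = 16/7)
1/(816955 + L((11 + 11)²)) = 1/(816955 + 16/7) = 1/(5718701/7) = 7/5718701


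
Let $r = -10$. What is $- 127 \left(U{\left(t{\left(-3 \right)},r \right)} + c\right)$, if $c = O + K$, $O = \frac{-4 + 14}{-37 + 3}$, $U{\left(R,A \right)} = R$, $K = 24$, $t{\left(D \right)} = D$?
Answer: $- \frac{44704}{17} \approx -2629.6$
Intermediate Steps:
$O = - \frac{5}{17}$ ($O = \frac{10}{-34} = 10 \left(- \frac{1}{34}\right) = - \frac{5}{17} \approx -0.29412$)
$c = \frac{403}{17}$ ($c = - \frac{5}{17} + 24 = \frac{403}{17} \approx 23.706$)
$- 127 \left(U{\left(t{\left(-3 \right)},r \right)} + c\right) = - 127 \left(-3 + \frac{403}{17}\right) = \left(-127\right) \frac{352}{17} = - \frac{44704}{17}$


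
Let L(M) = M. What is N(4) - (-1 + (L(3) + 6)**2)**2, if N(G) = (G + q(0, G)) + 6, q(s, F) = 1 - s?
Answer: -6389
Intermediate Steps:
N(G) = 7 + G (N(G) = (G + (1 - 1*0)) + 6 = (G + (1 + 0)) + 6 = (G + 1) + 6 = (1 + G) + 6 = 7 + G)
N(4) - (-1 + (L(3) + 6)**2)**2 = (7 + 4) - (-1 + (3 + 6)**2)**2 = 11 - (-1 + 9**2)**2 = 11 - (-1 + 81)**2 = 11 - 1*80**2 = 11 - 1*6400 = 11 - 6400 = -6389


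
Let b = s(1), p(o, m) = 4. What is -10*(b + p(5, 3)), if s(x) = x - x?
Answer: -40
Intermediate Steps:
s(x) = 0
b = 0
-10*(b + p(5, 3)) = -10*(0 + 4) = -10*4 = -40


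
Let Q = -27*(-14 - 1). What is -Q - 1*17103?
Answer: -17508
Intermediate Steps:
Q = 405 (Q = -27*(-15) = 405)
-Q - 1*17103 = -1*405 - 1*17103 = -405 - 17103 = -17508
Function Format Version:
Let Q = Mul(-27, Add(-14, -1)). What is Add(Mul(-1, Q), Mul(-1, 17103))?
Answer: -17508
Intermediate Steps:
Q = 405 (Q = Mul(-27, -15) = 405)
Add(Mul(-1, Q), Mul(-1, 17103)) = Add(Mul(-1, 405), Mul(-1, 17103)) = Add(-405, -17103) = -17508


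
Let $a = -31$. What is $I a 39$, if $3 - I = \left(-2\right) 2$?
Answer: $-8463$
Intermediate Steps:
$I = 7$ ($I = 3 - \left(-2\right) 2 = 3 - -4 = 3 + 4 = 7$)
$I a 39 = 7 \left(-31\right) 39 = \left(-217\right) 39 = -8463$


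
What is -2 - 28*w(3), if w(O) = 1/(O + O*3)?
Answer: -13/3 ≈ -4.3333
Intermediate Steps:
w(O) = 1/(4*O) (w(O) = 1/(O + 3*O) = 1/(4*O))
-2 - 28*w(3) = -2 - 7/3 = -13/3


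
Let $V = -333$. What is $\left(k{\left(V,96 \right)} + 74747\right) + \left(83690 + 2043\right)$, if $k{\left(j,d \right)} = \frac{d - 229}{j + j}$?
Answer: $\frac{106879813}{666} \approx 1.6048 \cdot 10^{5}$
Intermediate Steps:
$k{\left(j,d \right)} = \frac{-229 + d}{2 j}$
$\left(k{\left(V,96 \right)} + 74747\right) + \left(83690 + 2043\right) = \left(\frac{-229 + 96}{2 \left(-333\right)} + 74747\right) + \left(83690 + 2043\right) = \left(\frac{1}{2} \left(- \frac{1}{333}\right) \left(-133\right) + 74747\right) + 85733 = \left(\frac{133}{666} + 74747\right) + 85733 = \frac{49781635}{666} + 85733 = \frac{106879813}{666}$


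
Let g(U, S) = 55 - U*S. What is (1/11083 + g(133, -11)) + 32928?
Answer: 381765019/11083 ≈ 34446.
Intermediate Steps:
g(U, S) = 55 - S*U
(1/11083 + g(133, -11)) + 32928 = (1/11083 + (55 - 1*(-11)*133)) + 32928 = (1/11083 + (55 + 1463)) + 32928 = (1/11083 + 1518) + 32928 = 16823995/11083 + 32928 = 381765019/11083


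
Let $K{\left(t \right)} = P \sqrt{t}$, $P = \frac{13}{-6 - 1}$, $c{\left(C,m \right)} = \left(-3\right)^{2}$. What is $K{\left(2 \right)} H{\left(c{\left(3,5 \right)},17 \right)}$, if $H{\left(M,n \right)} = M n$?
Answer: $- \frac{1989 \sqrt{2}}{7} \approx -401.84$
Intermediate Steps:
$c{\left(C,m \right)} = 9$
$P = - \frac{13}{7}$ ($P = \frac{13}{-7} = 13 \left(- \frac{1}{7}\right) = - \frac{13}{7} \approx -1.8571$)
$K{\left(t \right)} = - \frac{13 \sqrt{t}}{7}$
$K{\left(2 \right)} H{\left(c{\left(3,5 \right)},17 \right)} = - \frac{13 \sqrt{2}}{7} \cdot 9 \cdot 17 = - \frac{13 \sqrt{2}}{7} \cdot 153 = - \frac{1989 \sqrt{2}}{7}$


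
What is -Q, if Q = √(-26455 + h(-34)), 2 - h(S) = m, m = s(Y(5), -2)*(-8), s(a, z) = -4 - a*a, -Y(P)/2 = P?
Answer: -I*√27285 ≈ -165.18*I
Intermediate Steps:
Y(P) = -2*P
s(a, z) = -4 - a²
m = 832 (m = (-4 - (-2*5)²)*(-8) = (-4 - 1*(-10)²)*(-8) = (-4 - 1*100)*(-8) = (-4 - 100)*(-8) = -104*(-8) = 832)
h(S) = -830 (h(S) = 2 - 1*832 = 2 - 832 = -830)
Q = I*√27285 (Q = √(-26455 - 830) = √(-27285) = I*√27285 ≈ 165.18*I)
-Q = -I*√27285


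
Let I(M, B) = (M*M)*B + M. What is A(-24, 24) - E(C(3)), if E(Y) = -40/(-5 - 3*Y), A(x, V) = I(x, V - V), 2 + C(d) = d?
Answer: -29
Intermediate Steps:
C(d) = -2 + d
I(M, B) = M + B*M² (I(M, B) = M²*B + M = B*M² + M = M + B*M²)
A(x, V) = x (A(x, V) = x*(1 + (V - V)*x) = x*(1 + 0*x) = x*(1 + 0) = x*1 = x)
A(-24, 24) - E(C(3)) = -24 - 40/(5 + 3*(-2 + 3)) = -24 - 40/(5 + 3*1) = -24 - 40/(5 + 3) = -24 - 40/8 = -24 - 1*5 = -24 - 5 = -29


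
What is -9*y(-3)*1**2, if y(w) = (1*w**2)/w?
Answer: 27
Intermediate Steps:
y(w) = w (y(w) = w**2/w = w)
-9*y(-3)*1**2 = -9*(-3)*1**2 = 27*1 = 27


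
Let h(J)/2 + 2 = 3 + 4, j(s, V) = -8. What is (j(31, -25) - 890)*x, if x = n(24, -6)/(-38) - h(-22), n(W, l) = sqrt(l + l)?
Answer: 8980 + 898*I*sqrt(3)/19 ≈ 8980.0 + 81.862*I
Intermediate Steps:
n(W, l) = sqrt(2)*sqrt(l) (n(W, l) = sqrt(2*l) = sqrt(2)*sqrt(l))
h(J) = 10 (h(J) = -4 + 2*(3 + 4) = -4 + 2*7 = -4 + 14 = 10)
x = -10 - I*sqrt(3)/19 (x = (sqrt(2)*sqrt(-6))/(-38) - 1*10 = (sqrt(2)*(I*sqrt(6)))*(-1/38) - 10 = (2*I*sqrt(3))*(-1/38) - 10 = -I*sqrt(3)/19 - 10 = -10 - I*sqrt(3)/19 ≈ -10.0 - 0.091161*I)
(j(31, -25) - 890)*x = (-8 - 890)*(-10 - I*sqrt(3)/19) = -898*(-10 - I*sqrt(3)/19) = 8980 + 898*I*sqrt(3)/19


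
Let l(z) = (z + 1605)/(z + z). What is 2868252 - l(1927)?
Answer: 5527119838/1927 ≈ 2.8683e+6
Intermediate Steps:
l(z) = (1605 + z)/(2*z) (l(z) = (1605 + z)/((2*z)) = (1605 + z)*(1/(2*z)) = (1605 + z)/(2*z))
2868252 - l(1927) = 2868252 - (1605 + 1927)/(2*1927) = 2868252 - 3532/(2*1927) = 2868252 - 1*1766/1927 = 2868252 - 1766/1927 = 5527119838/1927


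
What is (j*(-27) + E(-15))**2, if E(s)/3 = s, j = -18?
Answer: 194481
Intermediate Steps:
E(s) = 3*s
(j*(-27) + E(-15))**2 = (-18*(-27) + 3*(-15))**2 = (486 - 45)**2 = 441**2 = 194481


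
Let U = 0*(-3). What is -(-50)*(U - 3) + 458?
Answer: 308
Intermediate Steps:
U = 0
-(-50)*(U - 3) + 458 = -(-50)*(0 - 3) + 458 = -(-50)*(-3) + 458 = -10*15 + 458 = -150 + 458 = 308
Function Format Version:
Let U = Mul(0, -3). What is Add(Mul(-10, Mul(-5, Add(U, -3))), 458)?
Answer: 308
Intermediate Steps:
U = 0
Add(Mul(-10, Mul(-5, Add(U, -3))), 458) = Add(Mul(-10, Mul(-5, Add(0, -3))), 458) = Add(Mul(-10, Mul(-5, -3)), 458) = Add(Mul(-10, 15), 458) = Add(-150, 458) = 308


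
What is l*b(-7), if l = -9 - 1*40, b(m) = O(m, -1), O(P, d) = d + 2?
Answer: -49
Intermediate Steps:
O(P, d) = 2 + d
b(m) = 1 (b(m) = 2 - 1 = 1)
l = -49 (l = -9 - 40 = -49)
l*b(-7) = -49*1 = -49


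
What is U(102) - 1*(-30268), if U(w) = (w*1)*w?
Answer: 40672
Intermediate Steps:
U(w) = w² (U(w) = w*w = w²)
U(102) - 1*(-30268) = 102² - 1*(-30268) = 10404 + 30268 = 40672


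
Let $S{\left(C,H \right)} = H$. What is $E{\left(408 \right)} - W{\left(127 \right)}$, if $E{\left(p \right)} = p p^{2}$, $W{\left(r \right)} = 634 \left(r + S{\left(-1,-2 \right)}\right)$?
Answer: $67838062$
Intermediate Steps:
$W{\left(r \right)} = -1268 + 634 r$ ($W{\left(r \right)} = 634 \left(r - 2\right) = 634 \left(-2 + r\right) = -1268 + 634 r$)
$E{\left(p \right)} = p^{3}$
$E{\left(408 \right)} - W{\left(127 \right)} = 408^{3} - \left(-1268 + 634 \cdot 127\right) = 67917312 - \left(-1268 + 80518\right) = 67917312 - 79250 = 67838062$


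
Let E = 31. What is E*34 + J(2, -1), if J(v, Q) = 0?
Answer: 1054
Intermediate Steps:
E*34 + J(2, -1) = 31*34 + 0 = 1054 + 0 = 1054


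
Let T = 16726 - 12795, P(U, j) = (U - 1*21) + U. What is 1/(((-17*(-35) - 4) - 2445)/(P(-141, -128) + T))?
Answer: -1814/927 ≈ -1.9569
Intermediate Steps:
P(U, j) = -21 + 2*U (P(U, j) = (U - 21) + U = (-21 + U) + U = -21 + 2*U)
T = 3931
1/(((-17*(-35) - 4) - 2445)/(P(-141, -128) + T)) = 1/(((-17*(-35) - 4) - 2445)/((-21 + 2*(-141)) + 3931)) = 1/(((595 - 4) - 2445)/((-21 - 282) + 3931)) = 1/((591 - 2445)/(-303 + 3931)) = 1/(-1854/3628) = 1/(-1854*1/3628) = 1/(-927/1814) = -1814/927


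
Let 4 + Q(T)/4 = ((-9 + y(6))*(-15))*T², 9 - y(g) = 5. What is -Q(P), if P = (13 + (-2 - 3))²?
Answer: -1228784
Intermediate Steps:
y(g) = 4 (y(g) = 9 - 1*5 = 9 - 5 = 4)
P = 64 (P = (13 - 5)² = 8² = 64)
Q(T) = -16 + 300*T² (Q(T) = -16 + 4*(((-9 + 4)*(-15))*T²) = -16 + 4*((-5*(-15))*T²) = -16 + 4*(75*T²) = -16 + 300*T²)
-Q(P) = -(-16 + 300*64²) = -(-16 + 300*4096) = -(-16 + 1228800) = -1*1228784 = -1228784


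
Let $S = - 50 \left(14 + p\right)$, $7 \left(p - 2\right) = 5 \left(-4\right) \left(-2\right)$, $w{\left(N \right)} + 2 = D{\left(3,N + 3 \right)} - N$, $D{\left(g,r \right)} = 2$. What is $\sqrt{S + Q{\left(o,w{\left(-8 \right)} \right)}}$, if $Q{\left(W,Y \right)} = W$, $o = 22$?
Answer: $\frac{i \sqrt{52122}}{7} \approx 32.615 i$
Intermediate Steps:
$w{\left(N \right)} = - N$ ($w{\left(N \right)} = -2 - \left(-2 + N\right) = - N$)
$p = \frac{54}{7}$ ($p = 2 + \frac{5 \left(-4\right) \left(-2\right)}{7} = 2 + \frac{\left(-20\right) \left(-2\right)}{7} = 2 + \frac{1}{7} \cdot 40 = 2 + \frac{40}{7} = \frac{54}{7} \approx 7.7143$)
$S = - \frac{7600}{7}$ ($S = - 50 \left(14 + \frac{54}{7}\right) = \left(-50\right) \frac{152}{7} = - \frac{7600}{7} \approx -1085.7$)
$\sqrt{S + Q{\left(o,w{\left(-8 \right)} \right)}} = \sqrt{- \frac{7600}{7} + 22} = \sqrt{- \frac{7446}{7}} = \frac{i \sqrt{52122}}{7}$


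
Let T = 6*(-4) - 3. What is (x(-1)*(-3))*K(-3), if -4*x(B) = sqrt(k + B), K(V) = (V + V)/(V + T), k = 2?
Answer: 3/20 ≈ 0.15000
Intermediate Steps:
T = -27 (T = -24 - 3 = -27)
K(V) = 2*V/(-27 + V) (K(V) = (V + V)/(V - 27) = (2*V)/(-27 + V) = 2*V/(-27 + V))
x(B) = -sqrt(2 + B)/4
(x(-1)*(-3))*K(-3) = (-sqrt(2 - 1)/4*(-3))*(2*(-3)/(-27 - 3)) = (-sqrt(1)/4*(-3))*(2*(-3)/(-30)) = (-1/4*1*(-3))*(2*(-3)*(-1/30)) = -1/4*(-3)*(1/5) = (3/4)*(1/5) = 3/20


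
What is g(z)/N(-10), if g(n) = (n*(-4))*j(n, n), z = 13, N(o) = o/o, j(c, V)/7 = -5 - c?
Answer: 6552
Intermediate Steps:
j(c, V) = -35 - 7*c (j(c, V) = 7*(-5 - c) = -35 - 7*c)
N(o) = 1
g(n) = -4*n*(-35 - 7*n) (g(n) = (n*(-4))*(-35 - 7*n) = (-4*n)*(-35 - 7*n) = -4*n*(-35 - 7*n))
g(z)/N(-10) = (28*13*(5 + 13))/1 = (28*13*18)*1 = 6552*1 = 6552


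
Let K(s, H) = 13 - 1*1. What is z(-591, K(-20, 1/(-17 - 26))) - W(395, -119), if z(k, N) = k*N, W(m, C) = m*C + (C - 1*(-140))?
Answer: 39892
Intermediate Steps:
K(s, H) = 12 (K(s, H) = 13 - 1 = 12)
W(m, C) = 140 + C + C*m (W(m, C) = C*m + (C + 140) = C*m + (140 + C) = 140 + C + C*m)
z(k, N) = N*k
z(-591, K(-20, 1/(-17 - 26))) - W(395, -119) = 12*(-591) - (140 - 119 - 119*395) = -7092 - (140 - 119 - 47005) = -7092 - 1*(-46984) = -7092 + 46984 = 39892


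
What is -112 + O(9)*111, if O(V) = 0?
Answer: -112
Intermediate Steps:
-112 + O(9)*111 = -112 + 0*111 = -112 + 0 = -112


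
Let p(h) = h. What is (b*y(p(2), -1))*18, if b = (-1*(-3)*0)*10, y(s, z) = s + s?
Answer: 0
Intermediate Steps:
y(s, z) = 2*s
b = 0 (b = (3*0)*10 = 0*10 = 0)
(b*y(p(2), -1))*18 = (0*(2*2))*18 = (0*4)*18 = 0*18 = 0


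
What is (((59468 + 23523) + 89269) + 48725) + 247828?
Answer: 468813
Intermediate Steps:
(((59468 + 23523) + 89269) + 48725) + 247828 = ((82991 + 89269) + 48725) + 247828 = (172260 + 48725) + 247828 = 220985 + 247828 = 468813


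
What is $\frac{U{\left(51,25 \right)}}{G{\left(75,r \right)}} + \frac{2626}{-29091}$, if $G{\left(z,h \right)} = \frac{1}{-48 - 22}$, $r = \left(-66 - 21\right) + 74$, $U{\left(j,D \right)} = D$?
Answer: $- \frac{50911876}{29091} \approx -1750.1$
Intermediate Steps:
$r = -13$ ($r = -87 + 74 = -13$)
$G{\left(z,h \right)} = - \frac{1}{70}$ ($G{\left(z,h \right)} = \frac{1}{-70} = - \frac{1}{70}$)
$\frac{U{\left(51,25 \right)}}{G{\left(75,r \right)}} + \frac{2626}{-29091} = \frac{25}{- \frac{1}{70}} + \frac{2626}{-29091} = 25 \left(-70\right) + 2626 \left(- \frac{1}{29091}\right) = -1750 - \frac{2626}{29091} = - \frac{50911876}{29091}$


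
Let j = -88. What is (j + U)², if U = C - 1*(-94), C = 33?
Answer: 1521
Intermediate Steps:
U = 127 (U = 33 - 1*(-94) = 33 + 94 = 127)
(j + U)² = (-88 + 127)² = 39² = 1521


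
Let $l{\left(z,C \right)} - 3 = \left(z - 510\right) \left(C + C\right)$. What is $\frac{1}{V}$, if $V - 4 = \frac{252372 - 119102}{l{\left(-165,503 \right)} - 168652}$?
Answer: $\frac{847699}{3257526} \approx 0.26023$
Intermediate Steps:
$l{\left(z,C \right)} = 3 + 2 C \left(-510 + z\right)$ ($l{\left(z,C \right)} = 3 + \left(z - 510\right) \left(C + C\right) = 3 + \left(-510 + z\right) 2 C = 3 + 2 C \left(-510 + z\right)$)
$V = \frac{3257526}{847699}$ ($V = 4 + \frac{252372 - 119102}{\left(3 - 513060 + 2 \cdot 503 \left(-165\right)\right) - 168652} = 4 + \frac{133270}{\left(3 - 513060 - 165990\right) - 168652} = 4 + \frac{133270}{-679047 - 168652} = 4 + \frac{133270}{-847699} = 4 + 133270 \left(- \frac{1}{847699}\right) = 4 - \frac{133270}{847699} = \frac{3257526}{847699} \approx 3.8428$)
$\frac{1}{V} = \frac{1}{\frac{3257526}{847699}} = \frac{847699}{3257526}$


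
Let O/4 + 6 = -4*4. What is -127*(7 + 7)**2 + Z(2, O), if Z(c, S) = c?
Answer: -24890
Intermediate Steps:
O = -88 (O = -24 + 4*(-4*4) = -24 + 4*(-16) = -24 - 64 = -88)
-127*(7 + 7)**2 + Z(2, O) = -127*(7 + 7)**2 + 2 = -127*14**2 + 2 = -127*196 + 2 = -24892 + 2 = -24890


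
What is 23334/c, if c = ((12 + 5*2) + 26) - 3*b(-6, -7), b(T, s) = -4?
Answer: 3889/10 ≈ 388.90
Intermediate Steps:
c = 60 (c = ((12 + 5*2) + 26) - 3*(-4) = ((12 + 10) + 26) + 12 = (22 + 26) + 12 = 48 + 12 = 60)
23334/c = 23334/60 = 23334*(1/60) = 3889/10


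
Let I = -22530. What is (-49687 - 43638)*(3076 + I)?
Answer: 1815544550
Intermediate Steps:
(-49687 - 43638)*(3076 + I) = (-49687 - 43638)*(3076 - 22530) = -93325*(-19454) = 1815544550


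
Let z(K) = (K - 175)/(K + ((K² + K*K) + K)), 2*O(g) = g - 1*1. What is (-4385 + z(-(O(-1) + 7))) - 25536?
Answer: -1795441/60 ≈ -29924.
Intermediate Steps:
O(g) = -½ + g/2 (O(g) = (g - 1*1)/2 = (g - 1)/2 = (-1 + g)/2 = -½ + g/2)
z(K) = (-175 + K)/(2*K + 2*K²) (z(K) = (-175 + K)/(K + ((K² + K²) + K)) = (-175 + K)/(K + (2*K² + K)) = (-175 + K)/(K + (K + 2*K²)) = (-175 + K)/(2*K + 2*K²))
(-4385 + z(-(O(-1) + 7))) - 25536 = (-4385 + (-175 - ((-½ + (½)*(-1)) + 7))/(2*((-((-½ + (½)*(-1)) + 7)))*(1 - ((-½ + (½)*(-1)) + 7)))) - 25536 = (-4385 + (-175 - ((-½ - ½) + 7))/(2*((-((-½ - ½) + 7)))*(1 - ((-½ - ½) + 7)))) - 25536 = (-4385 + (-175 - (-1 + 7))/(2*((-(-1 + 7)))*(1 - (-1 + 7)))) - 25536 = (-4385 + (-175 - 1*6)/(2*((-1*6))*(1 - 1*6))) - 25536 = (-4385 + (½)*(-175 - 6)/(-6*(1 - 6))) - 25536 = (-4385 + (½)*(-⅙)*(-181)/(-5)) - 25536 = (-4385 + (½)*(-⅙)*(-⅕)*(-181)) - 25536 = (-4385 - 181/60) - 25536 = -263281/60 - 25536 = -1795441/60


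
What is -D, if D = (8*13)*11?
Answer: -1144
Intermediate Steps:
D = 1144 (D = 104*11 = 1144)
-D = -1*1144 = -1144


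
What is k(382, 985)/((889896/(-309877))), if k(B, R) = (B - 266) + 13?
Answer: -13324711/296632 ≈ -44.920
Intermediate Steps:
k(B, R) = -253 + B (k(B, R) = (-266 + B) + 13 = -253 + B)
k(382, 985)/((889896/(-309877))) = (-253 + 382)/((889896/(-309877))) = 129/((889896*(-1/309877))) = 129/(-889896/309877) = 129*(-309877/889896) = -13324711/296632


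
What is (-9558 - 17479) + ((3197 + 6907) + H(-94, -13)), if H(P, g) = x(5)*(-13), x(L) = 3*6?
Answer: -17167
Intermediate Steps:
x(L) = 18
H(P, g) = -234 (H(P, g) = 18*(-13) = -234)
(-9558 - 17479) + ((3197 + 6907) + H(-94, -13)) = (-9558 - 17479) + ((3197 + 6907) - 234) = -27037 + (10104 - 234) = -27037 + 9870 = -17167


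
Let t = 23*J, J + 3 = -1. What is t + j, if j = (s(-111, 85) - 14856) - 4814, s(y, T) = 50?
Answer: -19712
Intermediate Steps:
J = -4 (J = -3 - 1 = -4)
t = -92 (t = 23*(-4) = -92)
j = -19620 (j = (50 - 14856) - 4814 = -14806 - 4814 = -19620)
t + j = -92 - 19620 = -19712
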